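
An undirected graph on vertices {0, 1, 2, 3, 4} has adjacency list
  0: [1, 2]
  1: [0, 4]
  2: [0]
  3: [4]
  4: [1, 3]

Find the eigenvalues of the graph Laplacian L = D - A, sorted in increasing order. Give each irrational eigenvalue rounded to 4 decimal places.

Each diagonal entry of L is the vertex degree and each off-diagonal entry is -1 where an edge is present, 0 otherwise; in the order [0, 1, 2, 3, 4] the diagonal is [2, 2, 1, 1, 2]. The multiplicity of 0 as a Laplacian eigenvalue equals the number of connected components. The single zero eigenvalue shows the graph is connected. The largest eigenvalue, 3.6180, is at most the vertex count 5. By the matrix-tree theorem the graph has (1/5) * product of the nonzero eigenvalues = 1 spanning tree.

[0, 0.3820, 1.3820, 2.6180, 3.6180]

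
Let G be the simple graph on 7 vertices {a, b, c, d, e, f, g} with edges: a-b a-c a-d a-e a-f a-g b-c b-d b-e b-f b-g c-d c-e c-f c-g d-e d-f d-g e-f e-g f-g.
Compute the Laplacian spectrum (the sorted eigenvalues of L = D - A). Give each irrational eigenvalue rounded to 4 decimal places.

Reading degrees in the order [a, b, c, d, e, f, g] gives [6, 6, 6, 6, 6, 6, 6]; set D = diag(6, 6, 6, 6, 6, 6, 6) and form L = D - A. The multiplicity of 0 as a Laplacian eigenvalue equals the number of connected components. The single zero eigenvalue shows the graph is connected.

[0, 7, 7, 7, 7, 7, 7]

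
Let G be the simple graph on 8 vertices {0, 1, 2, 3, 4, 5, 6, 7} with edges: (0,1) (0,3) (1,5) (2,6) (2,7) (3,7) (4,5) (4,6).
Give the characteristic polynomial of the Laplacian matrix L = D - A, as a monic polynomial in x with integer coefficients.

Each diagonal entry of L is the vertex degree and each off-diagonal entry is -1 where an edge is present, 0 otherwise; in the order [0, 1, 2, 3, 4, 5, 6, 7] the diagonal is [2, 2, 2, 2, 2, 2, 2, 2]. L has integer entries, so p(x) = det(xI - L) has integer coefficients. Expanding the determinant yields x^8 - 16x^7 + 104x^6 - 352x^5 + 660x^4 - 672x^3 + 336x^2 - 64x. Since p(0) = det(-L) = 0, x divides p(x). The largest eigenvalue, 4, is at most the vertex count 8. By the matrix-tree theorem the graph has (1/8) * product of the nonzero eigenvalues = 8 spanning trees.

x^8 - 16x^7 + 104x^6 - 352x^5 + 660x^4 - 672x^3 + 336x^2 - 64x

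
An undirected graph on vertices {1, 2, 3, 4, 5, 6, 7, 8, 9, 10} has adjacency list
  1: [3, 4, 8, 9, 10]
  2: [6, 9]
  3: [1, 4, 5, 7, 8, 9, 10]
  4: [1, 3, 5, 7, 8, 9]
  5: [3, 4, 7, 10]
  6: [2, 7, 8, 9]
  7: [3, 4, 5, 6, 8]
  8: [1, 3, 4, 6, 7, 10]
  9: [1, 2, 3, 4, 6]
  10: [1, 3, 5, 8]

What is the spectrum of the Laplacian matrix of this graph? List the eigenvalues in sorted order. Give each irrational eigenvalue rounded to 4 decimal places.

[0, 1.4273, 3.5696, 3.7542, 4.4011, 5.3989, 6.5060, 7, 7.6602, 8.2826]

Each diagonal entry of L is the vertex degree and each off-diagonal entry is -1 where an edge is present, 0 otherwise; in the order [1, 2, 3, 4, 5, 6, 7, 8, 9, 10] the diagonal is [5, 2, 7, 6, 4, 4, 5, 6, 5, 4]. Since every row of L sums to 0, the all-ones vector is in the kernel and 0 is an eigenvalue. The single zero eigenvalue shows the graph is connected.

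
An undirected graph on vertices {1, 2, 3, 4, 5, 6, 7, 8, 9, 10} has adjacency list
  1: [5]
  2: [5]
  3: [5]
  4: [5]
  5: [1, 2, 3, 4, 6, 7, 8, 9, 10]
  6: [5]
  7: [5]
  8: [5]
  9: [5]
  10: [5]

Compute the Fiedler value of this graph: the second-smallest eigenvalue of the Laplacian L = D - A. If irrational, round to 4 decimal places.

Each diagonal entry of L is the vertex degree and each off-diagonal entry is -1 where an edge is present, 0 otherwise; in the order [1, 2, 3, 4, 5, 6, 7, 8, 9, 10] the diagonal is [1, 1, 1, 1, 9, 1, 1, 1, 1, 1]. The sorted Laplacian eigenvalues are [0, 1, 1, 1, 1, 1, 1, 1, 1, 10]; the algebraic connectivity is the second entry, 1. The eigenvalues sum to 18, which equals trace(L) = 2|E|. By the matrix-tree theorem the graph has (1/10) * product of the nonzero eigenvalues = 1 spanning tree.

1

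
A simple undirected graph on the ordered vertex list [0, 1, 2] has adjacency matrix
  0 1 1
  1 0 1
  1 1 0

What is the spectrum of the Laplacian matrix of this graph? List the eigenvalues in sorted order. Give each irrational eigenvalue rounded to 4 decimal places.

Reading degrees in the order [0, 1, 2] gives [2, 2, 2]; set D = diag(2, 2, 2) and form L = D - A. L is symmetric positive semidefinite, so every eigenvalue is real and nonnegative. The single zero eigenvalue shows the graph is connected.

[0, 3, 3]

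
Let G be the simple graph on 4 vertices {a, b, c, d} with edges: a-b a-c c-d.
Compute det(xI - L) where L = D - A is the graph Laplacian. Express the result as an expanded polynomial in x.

With the vertex order [a, b, c, d], the degrees are [2, 1, 2, 1], giving D = diag(2, 1, 2, 1) and L = D - A. L has integer entries, so p(x) = det(xI - L) has integer coefficients. Expanding the determinant yields x^4 - 6x^3 + 10x^2 - 4x. The constant term is 0 because L is singular (the all-ones vector lies in its kernel). There is one zero in the spectrum, matching the 1 component.

x^4 - 6x^3 + 10x^2 - 4x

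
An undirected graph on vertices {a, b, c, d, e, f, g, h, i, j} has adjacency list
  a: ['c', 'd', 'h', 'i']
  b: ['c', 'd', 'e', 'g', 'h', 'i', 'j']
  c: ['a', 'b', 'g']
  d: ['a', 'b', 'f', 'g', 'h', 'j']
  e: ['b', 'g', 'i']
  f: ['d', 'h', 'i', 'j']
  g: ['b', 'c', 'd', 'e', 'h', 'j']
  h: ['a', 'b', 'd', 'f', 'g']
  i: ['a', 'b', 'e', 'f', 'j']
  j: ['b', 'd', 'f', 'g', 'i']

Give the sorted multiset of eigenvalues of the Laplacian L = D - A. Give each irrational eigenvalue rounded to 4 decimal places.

[0, 2.5019, 2.6270, 3.9760, 4.3521, 5, 6.2261, 7.2022, 7.5038, 8.6108]

With the vertex order [a, b, c, d, e, f, g, h, i, j], the degrees are [4, 7, 3, 6, 3, 4, 6, 5, 5, 5], giving D = diag(4, 7, 3, 6, 3, 4, 6, 5, 5, 5) and L = D - A. Since every row of L sums to 0, the all-ones vector is in the kernel and 0 is an eigenvalue. The single zero eigenvalue shows the graph is connected. The eigenvalues sum to 48, which equals trace(L) = 2|E|.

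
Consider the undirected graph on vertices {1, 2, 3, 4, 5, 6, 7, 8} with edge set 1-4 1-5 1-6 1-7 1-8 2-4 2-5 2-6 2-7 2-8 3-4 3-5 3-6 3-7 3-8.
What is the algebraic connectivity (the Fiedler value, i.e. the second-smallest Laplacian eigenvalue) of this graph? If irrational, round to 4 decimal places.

Reading degrees in the order [1, 2, 3, 4, 5, 6, 7, 8] gives [5, 5, 5, 3, 3, 3, 3, 3]; set D = diag(5, 5, 5, 3, 3, 3, 3, 3) and form L = D - A. The smallest Laplacian eigenvalue is always 0. The next one, lambda_2 = 3, measures how hard the graph is to disconnect: larger values mean better connectivity. The eigenvalues sum to 30, which equals trace(L) = 2|E|.

3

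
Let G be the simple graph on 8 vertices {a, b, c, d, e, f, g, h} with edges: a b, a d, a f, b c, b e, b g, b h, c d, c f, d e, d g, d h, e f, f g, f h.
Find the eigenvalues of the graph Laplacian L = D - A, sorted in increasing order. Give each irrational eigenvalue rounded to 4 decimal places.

[0, 3, 3, 3, 3, 5, 5, 8]

With the vertex order [a, b, c, d, e, f, g, h], the degrees are [3, 5, 3, 5, 3, 5, 3, 3], giving D = diag(3, 5, 3, 5, 3, 5, 3, 3) and L = D - A. Since every row of L sums to 0, the all-ones vector is in the kernel and 0 is an eigenvalue. The single zero eigenvalue shows the graph is connected. The eigenvalues sum to 30, which equals trace(L) = 2|E|.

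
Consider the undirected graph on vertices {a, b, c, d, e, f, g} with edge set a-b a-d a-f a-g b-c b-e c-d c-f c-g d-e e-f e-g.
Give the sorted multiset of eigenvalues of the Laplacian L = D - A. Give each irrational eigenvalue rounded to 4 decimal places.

[0, 3, 3, 3, 4, 4, 7]

Reading degrees in the order [a, b, c, d, e, f, g] gives [4, 3, 4, 3, 4, 3, 3]; set D = diag(4, 3, 4, 3, 4, 3, 3) and form L = D - A. L is symmetric positive semidefinite, so every eigenvalue is real and nonnegative. The single zero eigenvalue shows the graph is connected. The largest eigenvalue, 7, is at most the vertex count 7.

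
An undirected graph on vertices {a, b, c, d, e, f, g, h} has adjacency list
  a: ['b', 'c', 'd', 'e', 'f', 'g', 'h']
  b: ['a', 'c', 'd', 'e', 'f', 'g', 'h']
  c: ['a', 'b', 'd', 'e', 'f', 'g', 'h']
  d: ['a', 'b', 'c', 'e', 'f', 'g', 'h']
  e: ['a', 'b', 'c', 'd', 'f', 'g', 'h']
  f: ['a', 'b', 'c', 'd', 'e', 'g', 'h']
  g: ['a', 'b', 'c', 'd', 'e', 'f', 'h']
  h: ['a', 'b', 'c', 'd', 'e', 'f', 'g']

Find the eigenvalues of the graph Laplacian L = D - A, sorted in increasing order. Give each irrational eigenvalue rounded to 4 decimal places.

[0, 8, 8, 8, 8, 8, 8, 8]

With the vertex order [a, b, c, d, e, f, g, h], the degrees are [7, 7, 7, 7, 7, 7, 7, 7], giving D = diag(7, 7, 7, 7, 7, 7, 7, 7) and L = D - A. The multiplicity of 0 as a Laplacian eigenvalue equals the number of connected components. The eigenvalues sum to 56, which equals trace(L) = 2|E|.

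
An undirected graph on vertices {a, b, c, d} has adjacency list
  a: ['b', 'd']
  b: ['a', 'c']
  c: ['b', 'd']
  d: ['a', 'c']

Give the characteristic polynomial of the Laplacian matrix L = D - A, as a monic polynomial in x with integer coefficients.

x^4 - 8x^3 + 20x^2 - 16x

Each diagonal entry of L is the vertex degree and each off-diagonal entry is -1 where an edge is present, 0 otherwise; in the order [a, b, c, d] the diagonal is [2, 2, 2, 2]. Computing det(xI - L) by cofactor expansion (or equivalently via sum-over-permutations) gives x^4 - 8x^3 + 20x^2 - 16x. Since p(0) = det(-L) = 0, x divides p(x).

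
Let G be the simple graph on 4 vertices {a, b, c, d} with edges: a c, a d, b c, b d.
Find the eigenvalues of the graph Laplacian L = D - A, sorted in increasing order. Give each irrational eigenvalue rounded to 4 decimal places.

Reading degrees in the order [a, b, c, d] gives [2, 2, 2, 2]; set D = diag(2, 2, 2, 2) and form L = D - A. Diagonalising L (or applying a numerical eigensolver to the 4x4 matrix) gives the spectrum above. By the matrix-tree theorem the graph has (1/4) * product of the nonzero eigenvalues = 4 spanning trees.

[0, 2, 2, 4]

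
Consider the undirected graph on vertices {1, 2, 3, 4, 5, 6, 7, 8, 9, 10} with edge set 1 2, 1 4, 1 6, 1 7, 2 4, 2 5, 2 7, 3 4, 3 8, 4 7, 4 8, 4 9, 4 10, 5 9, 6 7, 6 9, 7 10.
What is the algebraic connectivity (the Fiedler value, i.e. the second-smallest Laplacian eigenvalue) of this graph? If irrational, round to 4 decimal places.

Reading degrees in the order [1, 2, 3, 4, 5, 6, 7, 8, 9, 10] gives [4, 4, 2, 7, 2, 3, 5, 2, 3, 2]; set D = diag(4, 4, 2, 7, 2, 3, 5, 2, 3, 2) and form L = D - A. The smallest Laplacian eigenvalue is always 0. The next one, lambda_2 = 0.8627, measures how hard the graph is to disconnect: larger values mean better connectivity.

0.8627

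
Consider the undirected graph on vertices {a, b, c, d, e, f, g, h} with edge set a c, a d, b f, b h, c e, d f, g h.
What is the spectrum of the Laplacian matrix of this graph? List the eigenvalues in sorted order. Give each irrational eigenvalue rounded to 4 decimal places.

Each diagonal entry of L is the vertex degree and each off-diagonal entry is -1 where an edge is present, 0 otherwise; in the order [a, b, c, d, e, f, g, h] the diagonal is [2, 2, 2, 2, 1, 2, 1, 2]. The multiplicity of 0 as a Laplacian eigenvalue equals the number of connected components. The largest eigenvalue, 3.8478, is at most the vertex count 8.

[0, 0.1522, 0.5858, 1.2346, 2, 2.7654, 3.4142, 3.8478]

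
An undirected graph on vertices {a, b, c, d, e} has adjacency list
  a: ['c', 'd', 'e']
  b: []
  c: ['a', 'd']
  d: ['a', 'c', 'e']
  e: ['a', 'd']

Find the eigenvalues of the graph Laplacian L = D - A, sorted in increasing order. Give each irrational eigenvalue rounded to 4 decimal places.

Each diagonal entry of L is the vertex degree and each off-diagonal entry is -1 where an edge is present, 0 otherwise; in the order [a, b, c, d, e] the diagonal is [3, 0, 2, 3, 2]. L is symmetric positive semidefinite, so every eigenvalue is real and nonnegative. The 2 zero eigenvalues correspond to the 2 connected components. The largest eigenvalue, 4, is at most the vertex count 5. The eigenvalues sum to 10, which equals trace(L) = 2|E|.

[0, 0, 2, 4, 4]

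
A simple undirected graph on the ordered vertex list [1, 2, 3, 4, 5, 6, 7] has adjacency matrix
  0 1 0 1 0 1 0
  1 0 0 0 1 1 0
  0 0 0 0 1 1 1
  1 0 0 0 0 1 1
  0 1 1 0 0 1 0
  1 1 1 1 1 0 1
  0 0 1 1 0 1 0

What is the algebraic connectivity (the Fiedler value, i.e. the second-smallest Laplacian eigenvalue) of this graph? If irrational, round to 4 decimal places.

2

Each diagonal entry of L is the vertex degree and each off-diagonal entry is -1 where an edge is present, 0 otherwise; in the order [1, 2, 3, 4, 5, 6, 7] the diagonal is [3, 3, 3, 3, 3, 6, 3]. The smallest Laplacian eigenvalue is always 0. The next one, lambda_2 = 2, measures how hard the graph is to disconnect: larger values mean better connectivity. The largest eigenvalue, 7, is at most the vertex count 7.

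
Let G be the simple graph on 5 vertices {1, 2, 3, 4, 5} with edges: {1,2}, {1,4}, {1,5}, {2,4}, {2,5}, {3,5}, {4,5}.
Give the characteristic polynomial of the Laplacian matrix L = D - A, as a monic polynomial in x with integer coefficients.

Each diagonal entry of L is the vertex degree and each off-diagonal entry is -1 where an edge is present, 0 otherwise; in the order [1, 2, 3, 4, 5] the diagonal is [3, 3, 1, 3, 4]. Computing det(xI - L) by cofactor expansion (or equivalently via sum-over-permutations) gives x^5 - 14x^4 + 69x^3 - 136x^2 + 80x. Since p(0) = det(-L) = 0, x divides p(x). The largest eigenvalue, 5, is at most the vertex count 5. The eigenvalues sum to 14, which equals trace(L) = 2|E|.

x^5 - 14x^4 + 69x^3 - 136x^2 + 80x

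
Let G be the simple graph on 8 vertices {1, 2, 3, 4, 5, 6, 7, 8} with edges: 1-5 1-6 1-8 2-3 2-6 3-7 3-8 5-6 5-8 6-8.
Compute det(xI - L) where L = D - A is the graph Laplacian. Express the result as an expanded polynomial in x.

Reading degrees in the order [1, 2, 3, 4, 5, 6, 7, 8] gives [3, 2, 3, 0, 3, 4, 1, 4]; set D = diag(3, 2, 3, 0, 3, 4, 1, 4) and form L = D - A. L has integer entries, so p(x) = det(xI - L) has integer coefficients. Expanding the determinant yields x^8 - 20x^7 + 158x^6 - 622x^5 + 1258x^4 - 1194x^3 + 392x^2. The coefficient of x^7 equals -trace(L) = -20, matching the sum of degrees. There are 2 zeros in the spectrum, matching the 2 components.

x^8 - 20x^7 + 158x^6 - 622x^5 + 1258x^4 - 1194x^3 + 392x^2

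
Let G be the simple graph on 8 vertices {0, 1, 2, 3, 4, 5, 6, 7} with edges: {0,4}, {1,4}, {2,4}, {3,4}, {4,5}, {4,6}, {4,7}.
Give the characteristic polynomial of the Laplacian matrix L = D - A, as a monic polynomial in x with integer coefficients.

Reading degrees in the order [0, 1, 2, 3, 4, 5, 6, 7] gives [1, 1, 1, 1, 7, 1, 1, 1]; set D = diag(1, 1, 1, 1, 7, 1, 1, 1) and form L = D - A. The eigenvalues of L are [0, 1, 1, 1, 1, 1, 1, 8]; the characteristic polynomial is the product of (x - lambda_i), which multiplies out to x^8 - 14x^7 + 63x^6 - 140x^5 + 175x^4 - 126x^3 + 49x^2 - 8x. The constant term is 0 because L is singular (the all-ones vector lies in its kernel). The eigenvalues sum to 14, which equals trace(L) = 2|E|. The largest eigenvalue, 8, is at most the vertex count 8.

x^8 - 14x^7 + 63x^6 - 140x^5 + 175x^4 - 126x^3 + 49x^2 - 8x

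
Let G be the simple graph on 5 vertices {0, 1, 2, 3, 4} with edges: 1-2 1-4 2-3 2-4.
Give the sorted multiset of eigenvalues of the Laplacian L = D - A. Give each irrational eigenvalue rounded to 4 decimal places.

[0, 0, 1, 3, 4]

Reading degrees in the order [0, 1, 2, 3, 4] gives [0, 2, 3, 1, 2]; set D = diag(0, 2, 3, 1, 2) and form L = D - A. The multiplicity of 0 as a Laplacian eigenvalue equals the number of connected components. The 2 zero eigenvalues correspond to the 2 connected components.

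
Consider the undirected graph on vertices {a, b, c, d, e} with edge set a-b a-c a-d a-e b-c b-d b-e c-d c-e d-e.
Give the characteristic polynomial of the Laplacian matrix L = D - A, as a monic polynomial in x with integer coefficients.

x^5 - 20x^4 + 150x^3 - 500x^2 + 625x

Each diagonal entry of L is the vertex degree and each off-diagonal entry is -1 where an edge is present, 0 otherwise; in the order [a, b, c, d, e] the diagonal is [4, 4, 4, 4, 4]. Computing det(xI - L) by cofactor expansion (or equivalently via sum-over-permutations) gives x^5 - 20x^4 + 150x^3 - 500x^2 + 625x. The coefficient of x^4 equals -trace(L) = -20, matching the sum of degrees. The largest eigenvalue, 5, is at most the vertex count 5.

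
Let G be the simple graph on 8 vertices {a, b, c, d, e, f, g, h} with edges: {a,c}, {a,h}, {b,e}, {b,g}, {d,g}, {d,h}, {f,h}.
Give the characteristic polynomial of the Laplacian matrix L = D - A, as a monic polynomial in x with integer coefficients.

x^8 - 14x^7 + 77x^6 - 212x^5 + 308x^4 - 228x^3 + 76x^2 - 8x

Reading degrees in the order [a, b, c, d, e, f, g, h] gives [2, 2, 1, 2, 1, 1, 2, 3]; set D = diag(2, 2, 1, 2, 1, 1, 2, 3) and form L = D - A. L has integer entries, so p(x) = det(xI - L) has integer coefficients. Expanding the determinant yields x^8 - 14x^7 + 77x^6 - 212x^5 + 308x^4 - 228x^3 + 76x^2 - 8x. The constant term is 0 because L is singular (the all-ones vector lies in its kernel). By the matrix-tree theorem the graph has (1/8) * product of the nonzero eigenvalues = 1 spanning tree.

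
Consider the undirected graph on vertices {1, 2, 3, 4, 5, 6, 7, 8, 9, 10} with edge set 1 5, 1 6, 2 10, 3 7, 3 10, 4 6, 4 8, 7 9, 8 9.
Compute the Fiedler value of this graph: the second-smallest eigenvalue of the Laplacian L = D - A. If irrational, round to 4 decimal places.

Reading degrees in the order [1, 2, 3, 4, 5, 6, 7, 8, 9, 10] gives [2, 1, 2, 2, 1, 2, 2, 2, 2, 2]; set D = diag(2, 1, 2, 2, 1, 2, 2, 2, 2, 2) and form L = D - A. The smallest Laplacian eigenvalue is always 0. The next one, lambda_2 = 0.0979, measures how hard the graph is to disconnect: larger values mean better connectivity. There is one zero in the spectrum, matching the 1 component.

0.0979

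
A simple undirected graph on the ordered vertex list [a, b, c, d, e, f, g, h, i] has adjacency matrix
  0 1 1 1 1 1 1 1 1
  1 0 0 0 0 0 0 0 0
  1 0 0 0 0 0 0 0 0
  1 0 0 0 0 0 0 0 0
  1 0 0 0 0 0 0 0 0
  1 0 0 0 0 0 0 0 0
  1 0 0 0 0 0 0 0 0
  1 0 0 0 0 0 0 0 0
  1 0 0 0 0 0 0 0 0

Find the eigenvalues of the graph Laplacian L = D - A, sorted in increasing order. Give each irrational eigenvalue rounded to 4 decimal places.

[0, 1, 1, 1, 1, 1, 1, 1, 9]

Reading degrees in the order [a, b, c, d, e, f, g, h, i] gives [8, 1, 1, 1, 1, 1, 1, 1, 1]; set D = diag(8, 1, 1, 1, 1, 1, 1, 1, 1) and form L = D - A. L is symmetric positive semidefinite, so every eigenvalue is real and nonnegative. The single zero eigenvalue shows the graph is connected. The eigenvalues sum to 16, which equals trace(L) = 2|E|.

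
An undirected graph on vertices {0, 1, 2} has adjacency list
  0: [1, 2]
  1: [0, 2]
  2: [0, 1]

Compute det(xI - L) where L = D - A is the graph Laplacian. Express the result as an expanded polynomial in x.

Reading degrees in the order [0, 1, 2] gives [2, 2, 2]; set D = diag(2, 2, 2) and form L = D - A. The eigenvalues of L are [0, 3, 3]; the characteristic polynomial is the product of (x - lambda_i), which multiplies out to x^3 - 6x^2 + 9x. Since p(0) = det(-L) = 0, x divides p(x). There is one zero in the spectrum, matching the 1 component.

x^3 - 6x^2 + 9x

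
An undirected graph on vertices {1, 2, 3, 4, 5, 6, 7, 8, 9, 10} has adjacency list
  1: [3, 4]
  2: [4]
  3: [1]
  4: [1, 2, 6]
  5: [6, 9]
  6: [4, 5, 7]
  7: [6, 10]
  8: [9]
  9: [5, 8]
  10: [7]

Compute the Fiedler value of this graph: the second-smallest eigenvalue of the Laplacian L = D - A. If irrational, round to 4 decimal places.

0.1859

With the vertex order [1, 2, 3, 4, 5, 6, 7, 8, 9, 10], the degrees are [2, 1, 1, 3, 2, 3, 2, 1, 2, 1], giving D = diag(2, 1, 1, 3, 2, 3, 2, 1, 2, 1) and L = D - A. Computing the eigenvalues of L and sorting gives [0, 0.1859, 0.2989, 0.6329, 1.1826, 2, 2.3183, 3.0437, 3.5861, 4.7517]. The Fiedler value lambda_2 = 0.1859 is strictly positive, so the graph is connected.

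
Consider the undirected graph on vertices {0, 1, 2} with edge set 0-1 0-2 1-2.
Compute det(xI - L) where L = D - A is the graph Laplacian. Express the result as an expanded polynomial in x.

x^3 - 6x^2 + 9x

With the vertex order [0, 1, 2], the degrees are [2, 2, 2], giving D = diag(2, 2, 2) and L = D - A. L has integer entries, so p(x) = det(xI - L) has integer coefficients. Expanding the determinant yields x^3 - 6x^2 + 9x. Since p(0) = det(-L) = 0, x divides p(x). The eigenvalues sum to 6, which equals trace(L) = 2|E|.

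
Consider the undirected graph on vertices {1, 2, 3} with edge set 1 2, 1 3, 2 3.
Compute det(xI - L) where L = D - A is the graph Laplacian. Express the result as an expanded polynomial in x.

x^3 - 6x^2 + 9x

Each diagonal entry of L is the vertex degree and each off-diagonal entry is -1 where an edge is present, 0 otherwise; in the order [1, 2, 3] the diagonal is [2, 2, 2]. Computing det(xI - L) by cofactor expansion (or equivalently via sum-over-permutations) gives x^3 - 6x^2 + 9x. The coefficient of x^2 equals -trace(L) = -6, matching the sum of degrees. The largest eigenvalue, 3, is at most the vertex count 3.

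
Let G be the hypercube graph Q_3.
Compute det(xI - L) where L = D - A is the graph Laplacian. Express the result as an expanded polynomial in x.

The graph has 8 vertices and degree multiset [3, 3, 3, 3, 3, 3, 3, 3]; D is the diagonal matrix of degrees and L = D - A. Computing det(xI - L) by cofactor expansion (or equivalently via sum-over-permutations) gives x^8 - 24x^7 + 240x^6 - 1296x^5 + 4080x^4 - 7488x^3 + 7424x^2 - 3072x. The constant term is 0 because L is singular (the all-ones vector lies in its kernel). The largest eigenvalue, 6, is at most the vertex count 8.

x^8 - 24x^7 + 240x^6 - 1296x^5 + 4080x^4 - 7488x^3 + 7424x^2 - 3072x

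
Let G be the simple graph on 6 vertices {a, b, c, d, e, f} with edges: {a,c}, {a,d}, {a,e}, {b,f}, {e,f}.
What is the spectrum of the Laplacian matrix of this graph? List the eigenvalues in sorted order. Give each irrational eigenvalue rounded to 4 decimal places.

[0, 0.3249, 1, 1.4608, 3, 4.2143]

With the vertex order [a, b, c, d, e, f], the degrees are [3, 1, 1, 1, 2, 2], giving D = diag(3, 1, 1, 1, 2, 2) and L = D - A. L is symmetric positive semidefinite, so every eigenvalue is real and nonnegative. The single zero eigenvalue shows the graph is connected. By the matrix-tree theorem the graph has (1/6) * product of the nonzero eigenvalues = 1 spanning tree. The largest eigenvalue, 4.2143, is at most the vertex count 6.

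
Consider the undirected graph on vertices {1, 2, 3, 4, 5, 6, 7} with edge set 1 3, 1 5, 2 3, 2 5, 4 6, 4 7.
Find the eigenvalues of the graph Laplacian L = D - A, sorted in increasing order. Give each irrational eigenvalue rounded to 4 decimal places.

Reading degrees in the order [1, 2, 3, 4, 5, 6, 7] gives [2, 2, 2, 2, 2, 1, 1]; set D = diag(2, 2, 2, 2, 2, 1, 1) and form L = D - A. The multiplicity of 0 as a Laplacian eigenvalue equals the number of connected components. The 2 zero eigenvalues correspond to the 2 connected components. There are 2 zeros in the spectrum, matching the 2 components.

[0, 0, 1, 2, 2, 3, 4]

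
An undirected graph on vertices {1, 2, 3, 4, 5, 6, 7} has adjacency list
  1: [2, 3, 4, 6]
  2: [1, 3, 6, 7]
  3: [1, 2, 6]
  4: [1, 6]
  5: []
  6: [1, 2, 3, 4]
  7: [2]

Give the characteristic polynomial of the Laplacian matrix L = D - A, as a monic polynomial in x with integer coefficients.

Reading degrees in the order [1, 2, 3, 4, 5, 6, 7] gives [4, 4, 3, 2, 0, 4, 1]; set D = diag(4, 4, 3, 2, 0, 4, 1) and form L = D - A. L has integer entries, so p(x) = det(xI - L) has integer coefficients. Expanding the determinant yields x^7 - 18x^6 + 122x^5 - 380x^4 + 523x^3 - 240x^2. The coefficient of x^6 equals -trace(L) = -18, matching the sum of degrees. There are 2 zeros in the spectrum, matching the 2 components.

x^7 - 18x^6 + 122x^5 - 380x^4 + 523x^3 - 240x^2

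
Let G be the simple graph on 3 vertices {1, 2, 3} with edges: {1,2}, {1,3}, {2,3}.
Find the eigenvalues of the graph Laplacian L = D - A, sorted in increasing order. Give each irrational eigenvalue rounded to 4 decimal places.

Reading degrees in the order [1, 2, 3] gives [2, 2, 2]; set D = diag(2, 2, 2) and form L = D - A. The multiplicity of 0 as a Laplacian eigenvalue equals the number of connected components. The largest eigenvalue, 3, is at most the vertex count 3.

[0, 3, 3]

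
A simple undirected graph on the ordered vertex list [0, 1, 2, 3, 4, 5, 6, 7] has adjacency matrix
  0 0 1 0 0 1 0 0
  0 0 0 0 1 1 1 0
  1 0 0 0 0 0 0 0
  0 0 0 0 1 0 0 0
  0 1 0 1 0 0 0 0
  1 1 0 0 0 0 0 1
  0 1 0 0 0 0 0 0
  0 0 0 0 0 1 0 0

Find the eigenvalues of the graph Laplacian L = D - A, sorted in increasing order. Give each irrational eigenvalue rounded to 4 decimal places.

Reading degrees in the order [0, 1, 2, 3, 4, 5, 6, 7] gives [2, 3, 1, 1, 2, 3, 1, 1]; set D = diag(2, 3, 1, 1, 2, 3, 1, 1) and form L = D - A. Since every row of L sums to 0, the all-ones vector is in the kernel and 0 is an eigenvalue. The single zero eigenvalue shows the graph is connected. There is one zero in the spectrum, matching the 1 component. The largest eigenvalue, 4.6855, is at most the vertex count 8.

[0, 0.2509, 0.5858, 0.7287, 2, 2.3349, 3.4142, 4.6855]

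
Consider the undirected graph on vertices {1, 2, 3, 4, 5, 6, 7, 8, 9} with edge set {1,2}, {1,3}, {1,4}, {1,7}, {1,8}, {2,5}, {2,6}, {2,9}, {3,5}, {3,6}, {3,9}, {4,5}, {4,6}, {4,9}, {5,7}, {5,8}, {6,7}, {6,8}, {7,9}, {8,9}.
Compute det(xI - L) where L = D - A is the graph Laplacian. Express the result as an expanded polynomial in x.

Reading degrees in the order [1, 2, 3, 4, 5, 6, 7, 8, 9] gives [5, 4, 4, 4, 5, 5, 4, 4, 5]; set D = diag(5, 4, 4, 4, 5, 5, 4, 4, 5) and form L = D - A. Computing det(xI - L) by cofactor expansion (or equivalently via sum-over-permutations) gives x^9 - 40x^8 + 690x^7 - 6720x^6 + 40485x^5 - 154704x^4 + 366560x^3 - 492800x^2 + 288000x. The constant term is 0 because L is singular (the all-ones vector lies in its kernel). By the matrix-tree theorem the graph has (1/9) * product of the nonzero eigenvalues = 32000 spanning trees.

x^9 - 40x^8 + 690x^7 - 6720x^6 + 40485x^5 - 154704x^4 + 366560x^3 - 492800x^2 + 288000x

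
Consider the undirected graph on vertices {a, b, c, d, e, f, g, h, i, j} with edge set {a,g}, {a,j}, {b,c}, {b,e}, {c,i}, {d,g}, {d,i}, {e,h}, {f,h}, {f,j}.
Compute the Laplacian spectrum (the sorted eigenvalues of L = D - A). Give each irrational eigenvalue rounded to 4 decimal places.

[0, 0.3820, 0.3820, 1.3820, 1.3820, 2.6180, 2.6180, 3.6180, 3.6180, 4]

Reading degrees in the order [a, b, c, d, e, f, g, h, i, j] gives [2, 2, 2, 2, 2, 2, 2, 2, 2, 2]; set D = diag(2, 2, 2, 2, 2, 2, 2, 2, 2, 2) and form L = D - A. Diagonalising L (or applying a numerical eigensolver to the 10x10 matrix) gives the spectrum above. The single zero eigenvalue shows the graph is connected. The largest eigenvalue, 4, is at most the vertex count 10.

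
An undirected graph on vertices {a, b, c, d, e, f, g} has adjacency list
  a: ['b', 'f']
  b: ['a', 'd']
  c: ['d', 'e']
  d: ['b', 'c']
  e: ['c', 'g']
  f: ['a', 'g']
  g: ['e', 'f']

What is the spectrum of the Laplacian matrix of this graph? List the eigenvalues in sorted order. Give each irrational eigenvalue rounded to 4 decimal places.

[0, 0.7530, 0.7530, 2.4450, 2.4450, 3.8019, 3.8019]

Each diagonal entry of L is the vertex degree and each off-diagonal entry is -1 where an edge is present, 0 otherwise; in the order [a, b, c, d, e, f, g] the diagonal is [2, 2, 2, 2, 2, 2, 2]. L is symmetric positive semidefinite, so every eigenvalue is real and nonnegative. The single zero eigenvalue shows the graph is connected. The largest eigenvalue, 3.8019, is at most the vertex count 7.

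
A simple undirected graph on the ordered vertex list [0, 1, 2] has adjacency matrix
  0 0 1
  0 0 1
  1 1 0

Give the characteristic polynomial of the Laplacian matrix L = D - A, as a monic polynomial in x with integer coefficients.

Each diagonal entry of L is the vertex degree and each off-diagonal entry is -1 where an edge is present, 0 otherwise; in the order [0, 1, 2] the diagonal is [1, 1, 2]. Computing det(xI - L) by cofactor expansion (or equivalently via sum-over-permutations) gives x^3 - 4x^2 + 3x. Since p(0) = det(-L) = 0, x divides p(x). There is one zero in the spectrum, matching the 1 component.

x^3 - 4x^2 + 3x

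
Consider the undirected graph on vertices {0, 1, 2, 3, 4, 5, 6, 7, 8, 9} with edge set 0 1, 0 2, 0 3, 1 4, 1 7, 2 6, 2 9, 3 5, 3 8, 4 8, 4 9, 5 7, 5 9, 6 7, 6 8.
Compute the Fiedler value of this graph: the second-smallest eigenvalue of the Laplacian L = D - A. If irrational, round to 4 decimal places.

Reading degrees in the order [0, 1, 2, 3, 4, 5, 6, 7, 8, 9] gives [3, 3, 3, 3, 3, 3, 3, 3, 3, 3]; set D = diag(3, 3, 3, 3, 3, 3, 3, 3, 3, 3) and form L = D - A. The smallest Laplacian eigenvalue is always 0. The next one, lambda_2 = 2, measures how hard the graph is to disconnect: larger values mean better connectivity. The largest eigenvalue, 5, is at most the vertex count 10.

2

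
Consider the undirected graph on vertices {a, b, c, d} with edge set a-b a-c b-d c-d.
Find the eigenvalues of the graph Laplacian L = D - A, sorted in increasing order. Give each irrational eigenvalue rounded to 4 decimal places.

[0, 2, 2, 4]

With the vertex order [a, b, c, d], the degrees are [2, 2, 2, 2], giving D = diag(2, 2, 2, 2) and L = D - A. Since every row of L sums to 0, the all-ones vector is in the kernel and 0 is an eigenvalue. The single zero eigenvalue shows the graph is connected. There is one zero in the spectrum, matching the 1 component.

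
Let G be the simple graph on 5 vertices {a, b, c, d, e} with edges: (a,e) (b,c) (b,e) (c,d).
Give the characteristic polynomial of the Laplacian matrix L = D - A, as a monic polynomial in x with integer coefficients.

x^5 - 8x^4 + 21x^3 - 20x^2 + 5x

Each diagonal entry of L is the vertex degree and each off-diagonal entry is -1 where an edge is present, 0 otherwise; in the order [a, b, c, d, e] the diagonal is [1, 2, 2, 1, 2]. Computing det(xI - L) by cofactor expansion (or equivalently via sum-over-permutations) gives x^5 - 8x^4 + 21x^3 - 20x^2 + 5x. Since p(0) = det(-L) = 0, x divides p(x). The eigenvalues sum to 8, which equals trace(L) = 2|E|.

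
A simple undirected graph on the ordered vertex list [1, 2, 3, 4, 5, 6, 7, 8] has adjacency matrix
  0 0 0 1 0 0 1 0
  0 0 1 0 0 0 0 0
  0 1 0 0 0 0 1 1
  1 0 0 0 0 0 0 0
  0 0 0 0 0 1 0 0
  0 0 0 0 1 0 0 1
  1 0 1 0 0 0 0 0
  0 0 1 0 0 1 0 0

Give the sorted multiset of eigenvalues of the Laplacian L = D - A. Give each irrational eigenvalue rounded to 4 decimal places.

With the vertex order [1, 2, 3, 4, 5, 6, 7, 8], the degrees are [2, 1, 3, 1, 1, 2, 2, 2], giving D = diag(2, 1, 3, 1, 1, 2, 2, 2) and L = D - A. The multiplicity of 0 as a Laplacian eigenvalue equals the number of connected components.

[0, 0.1981, 0.4915, 1.3204, 1.5550, 2.8258, 3.2470, 4.3623]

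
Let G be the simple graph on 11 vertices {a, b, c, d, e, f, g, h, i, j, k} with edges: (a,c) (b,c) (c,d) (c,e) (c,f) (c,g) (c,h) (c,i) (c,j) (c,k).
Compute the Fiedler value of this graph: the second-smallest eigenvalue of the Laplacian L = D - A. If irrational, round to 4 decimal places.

1

Each diagonal entry of L is the vertex degree and each off-diagonal entry is -1 where an edge is present, 0 otherwise; in the order [a, b, c, d, e, f, g, h, i, j, k] the diagonal is [1, 1, 10, 1, 1, 1, 1, 1, 1, 1, 1]. Computing the eigenvalues of L and sorting gives [0, 1, 1, 1, 1, 1, 1, 1, 1, 1, 11]. The Fiedler value lambda_2 = 1 is strictly positive, so the graph is connected. The eigenvalues sum to 20, which equals trace(L) = 2|E|. The largest eigenvalue, 11, is at most the vertex count 11.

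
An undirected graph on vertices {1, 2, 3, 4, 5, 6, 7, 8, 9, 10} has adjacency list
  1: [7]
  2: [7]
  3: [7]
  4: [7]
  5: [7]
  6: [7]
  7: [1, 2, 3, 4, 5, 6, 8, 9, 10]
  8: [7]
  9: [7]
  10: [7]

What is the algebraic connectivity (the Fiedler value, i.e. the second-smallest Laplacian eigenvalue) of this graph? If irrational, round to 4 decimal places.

Each diagonal entry of L is the vertex degree and each off-diagonal entry is -1 where an edge is present, 0 otherwise; in the order [1, 2, 3, 4, 5, 6, 7, 8, 9, 10] the diagonal is [1, 1, 1, 1, 1, 1, 9, 1, 1, 1]. Computing the eigenvalues of L and sorting gives [0, 1, 1, 1, 1, 1, 1, 1, 1, 10]. The Fiedler value lambda_2 = 1 is strictly positive, so the graph is connected. The largest eigenvalue, 10, is at most the vertex count 10. There is one zero in the spectrum, matching the 1 component.

1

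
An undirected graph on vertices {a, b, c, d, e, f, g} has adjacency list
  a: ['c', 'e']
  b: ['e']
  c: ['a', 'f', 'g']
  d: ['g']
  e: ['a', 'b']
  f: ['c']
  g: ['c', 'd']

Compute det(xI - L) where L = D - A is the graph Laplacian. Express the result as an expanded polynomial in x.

x^7 - 12x^6 + 54x^5 - 114x^4 + 115x^3 - 50x^2 + 7x

Each diagonal entry of L is the vertex degree and each off-diagonal entry is -1 where an edge is present, 0 otherwise; in the order [a, b, c, d, e, f, g] the diagonal is [2, 1, 3, 1, 2, 1, 2]. L has integer entries, so p(x) = det(xI - L) has integer coefficients. Expanding the determinant yields x^7 - 12x^6 + 54x^5 - 114x^4 + 115x^3 - 50x^2 + 7x. The constant term is 0 because L is singular (the all-ones vector lies in its kernel). The eigenvalues sum to 12, which equals trace(L) = 2|E|.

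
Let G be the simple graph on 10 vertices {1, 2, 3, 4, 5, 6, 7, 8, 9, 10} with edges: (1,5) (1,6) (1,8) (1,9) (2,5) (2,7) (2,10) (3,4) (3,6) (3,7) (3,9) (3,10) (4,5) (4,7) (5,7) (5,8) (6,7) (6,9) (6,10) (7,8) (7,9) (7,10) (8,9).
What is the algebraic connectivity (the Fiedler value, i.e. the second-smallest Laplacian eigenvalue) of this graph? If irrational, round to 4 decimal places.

Reading degrees in the order [1, 2, 3, 4, 5, 6, 7, 8, 9, 10] gives [4, 3, 5, 3, 5, 5, 8, 4, 5, 4]; set D = diag(4, 3, 5, 3, 5, 5, 8, 4, 5, 4) and form L = D - A. Computing the eigenvalues of L and sorting gives [0, 2.2637, 2.6604, 2.8666, 4.6815, 5.0979, 6.2077, 6.3651, 6.7239, 9.1331]. The Fiedler value lambda_2 = 2.2637 is strictly positive, so the graph is connected. By the matrix-tree theorem the graph has (1/10) * product of the nonzero eigenvalues = 99976 spanning trees. There is one zero in the spectrum, matching the 1 component.

2.2637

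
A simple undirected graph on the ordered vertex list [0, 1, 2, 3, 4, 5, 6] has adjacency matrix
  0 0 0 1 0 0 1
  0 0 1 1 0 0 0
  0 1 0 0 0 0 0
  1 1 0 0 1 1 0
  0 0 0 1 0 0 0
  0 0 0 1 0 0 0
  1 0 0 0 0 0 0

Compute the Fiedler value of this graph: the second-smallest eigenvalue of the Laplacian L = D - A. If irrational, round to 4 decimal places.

Reading degrees in the order [0, 1, 2, 3, 4, 5, 6] gives [2, 2, 1, 4, 1, 1, 1]; set D = diag(2, 2, 1, 4, 1, 1, 1) and form L = D - A. The sorted Laplacian eigenvalues are [0, 0.3820, 0.6086, 1, 2.2271, 2.6180, 5.1642]; the algebraic connectivity is the second entry, 0.3820.

0.3820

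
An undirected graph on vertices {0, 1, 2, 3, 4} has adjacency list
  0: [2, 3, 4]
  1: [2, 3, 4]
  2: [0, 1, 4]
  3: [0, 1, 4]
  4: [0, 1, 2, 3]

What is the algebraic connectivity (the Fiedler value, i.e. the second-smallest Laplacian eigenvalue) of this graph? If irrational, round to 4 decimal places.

3

With the vertex order [0, 1, 2, 3, 4], the degrees are [3, 3, 3, 3, 4], giving D = diag(3, 3, 3, 3, 4) and L = D - A. Computing the eigenvalues of L and sorting gives [0, 3, 3, 5, 5]. The Fiedler value lambda_2 = 3 is strictly positive, so the graph is connected. By the matrix-tree theorem the graph has (1/5) * product of the nonzero eigenvalues = 45 spanning trees.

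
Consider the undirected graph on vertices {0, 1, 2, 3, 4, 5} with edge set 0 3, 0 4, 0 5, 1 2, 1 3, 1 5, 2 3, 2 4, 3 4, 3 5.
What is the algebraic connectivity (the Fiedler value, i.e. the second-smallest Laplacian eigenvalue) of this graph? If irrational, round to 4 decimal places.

Each diagonal entry of L is the vertex degree and each off-diagonal entry is -1 where an edge is present, 0 otherwise; in the order [0, 1, 2, 3, 4, 5] the diagonal is [3, 3, 3, 5, 3, 3]. Computing the eigenvalues of L and sorting gives [0, 2.3820, 2.3820, 4.6180, 4.6180, 6]. The Fiedler value lambda_2 = 2.3820 is strictly positive, so the graph is connected. By the matrix-tree theorem the graph has (1/6) * product of the nonzero eigenvalues = 121 spanning trees. There is one zero in the spectrum, matching the 1 component.

2.3820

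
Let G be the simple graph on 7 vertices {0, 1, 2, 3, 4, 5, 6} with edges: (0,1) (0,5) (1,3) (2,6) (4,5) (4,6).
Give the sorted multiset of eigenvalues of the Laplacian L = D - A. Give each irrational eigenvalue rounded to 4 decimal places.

[0, 0.1981, 0.7530, 1.5550, 2.4450, 3.2470, 3.8019]

With the vertex order [0, 1, 2, 3, 4, 5, 6], the degrees are [2, 2, 1, 1, 2, 2, 2], giving D = diag(2, 2, 1, 1, 2, 2, 2) and L = D - A. L is symmetric positive semidefinite, so every eigenvalue is real and nonnegative. The eigenvalues sum to 12, which equals trace(L) = 2|E|.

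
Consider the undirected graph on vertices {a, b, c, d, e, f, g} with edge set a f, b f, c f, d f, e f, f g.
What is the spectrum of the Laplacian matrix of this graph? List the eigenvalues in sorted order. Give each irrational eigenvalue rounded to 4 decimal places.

[0, 1, 1, 1, 1, 1, 7]

Reading degrees in the order [a, b, c, d, e, f, g] gives [1, 1, 1, 1, 1, 6, 1]; set D = diag(1, 1, 1, 1, 1, 6, 1) and form L = D - A. The multiplicity of 0 as a Laplacian eigenvalue equals the number of connected components. The single zero eigenvalue shows the graph is connected. There is one zero in the spectrum, matching the 1 component. The eigenvalues sum to 12, which equals trace(L) = 2|E|.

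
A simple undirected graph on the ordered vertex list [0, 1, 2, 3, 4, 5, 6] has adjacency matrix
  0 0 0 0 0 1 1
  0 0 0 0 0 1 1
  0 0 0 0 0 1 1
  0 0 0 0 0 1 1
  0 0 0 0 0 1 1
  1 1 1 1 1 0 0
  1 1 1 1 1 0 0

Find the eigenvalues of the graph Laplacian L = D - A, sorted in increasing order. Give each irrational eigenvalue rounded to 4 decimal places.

Reading degrees in the order [0, 1, 2, 3, 4, 5, 6] gives [2, 2, 2, 2, 2, 5, 5]; set D = diag(2, 2, 2, 2, 2, 5, 5) and form L = D - A. Diagonalising L (or applying a numerical eigensolver to the 7x7 matrix) gives the spectrum above. The single zero eigenvalue shows the graph is connected. There is one zero in the spectrum, matching the 1 component.

[0, 2, 2, 2, 2, 5, 7]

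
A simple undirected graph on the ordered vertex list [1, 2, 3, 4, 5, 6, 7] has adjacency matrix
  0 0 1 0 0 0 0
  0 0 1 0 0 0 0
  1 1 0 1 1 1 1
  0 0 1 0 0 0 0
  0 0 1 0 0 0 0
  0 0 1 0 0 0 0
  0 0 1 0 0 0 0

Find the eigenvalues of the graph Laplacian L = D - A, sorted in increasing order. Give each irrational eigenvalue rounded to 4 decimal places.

[0, 1, 1, 1, 1, 1, 7]

Each diagonal entry of L is the vertex degree and each off-diagonal entry is -1 where an edge is present, 0 otherwise; in the order [1, 2, 3, 4, 5, 6, 7] the diagonal is [1, 1, 6, 1, 1, 1, 1]. Diagonalising L (or applying a numerical eigensolver to the 7x7 matrix) gives the spectrum above. The single zero eigenvalue shows the graph is connected. The largest eigenvalue, 7, is at most the vertex count 7.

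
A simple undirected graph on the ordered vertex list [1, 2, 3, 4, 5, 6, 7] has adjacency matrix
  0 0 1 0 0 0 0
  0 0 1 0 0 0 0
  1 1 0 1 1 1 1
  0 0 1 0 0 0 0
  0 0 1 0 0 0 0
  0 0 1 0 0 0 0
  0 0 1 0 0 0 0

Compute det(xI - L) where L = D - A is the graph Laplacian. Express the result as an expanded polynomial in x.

With the vertex order [1, 2, 3, 4, 5, 6, 7], the degrees are [1, 1, 6, 1, 1, 1, 1], giving D = diag(1, 1, 6, 1, 1, 1, 1) and L = D - A. L has integer entries, so p(x) = det(xI - L) has integer coefficients. Expanding the determinant yields x^7 - 12x^6 + 45x^5 - 80x^4 + 75x^3 - 36x^2 + 7x. Since p(0) = det(-L) = 0, x divides p(x). By the matrix-tree theorem the graph has (1/7) * product of the nonzero eigenvalues = 1 spanning tree. There is one zero in the spectrum, matching the 1 component.

x^7 - 12x^6 + 45x^5 - 80x^4 + 75x^3 - 36x^2 + 7x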